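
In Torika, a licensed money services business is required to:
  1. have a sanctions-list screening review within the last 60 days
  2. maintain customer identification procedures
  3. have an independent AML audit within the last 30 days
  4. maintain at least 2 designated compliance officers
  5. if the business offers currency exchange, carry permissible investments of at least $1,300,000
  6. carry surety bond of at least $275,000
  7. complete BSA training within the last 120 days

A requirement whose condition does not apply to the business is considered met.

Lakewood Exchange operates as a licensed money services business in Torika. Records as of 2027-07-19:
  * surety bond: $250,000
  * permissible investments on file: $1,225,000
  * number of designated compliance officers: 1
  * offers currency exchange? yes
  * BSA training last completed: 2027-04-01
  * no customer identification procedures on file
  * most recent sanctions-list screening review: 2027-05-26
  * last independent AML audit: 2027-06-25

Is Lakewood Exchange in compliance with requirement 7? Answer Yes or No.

7. BSA training 109 days ago vs limit 120 → met

Yes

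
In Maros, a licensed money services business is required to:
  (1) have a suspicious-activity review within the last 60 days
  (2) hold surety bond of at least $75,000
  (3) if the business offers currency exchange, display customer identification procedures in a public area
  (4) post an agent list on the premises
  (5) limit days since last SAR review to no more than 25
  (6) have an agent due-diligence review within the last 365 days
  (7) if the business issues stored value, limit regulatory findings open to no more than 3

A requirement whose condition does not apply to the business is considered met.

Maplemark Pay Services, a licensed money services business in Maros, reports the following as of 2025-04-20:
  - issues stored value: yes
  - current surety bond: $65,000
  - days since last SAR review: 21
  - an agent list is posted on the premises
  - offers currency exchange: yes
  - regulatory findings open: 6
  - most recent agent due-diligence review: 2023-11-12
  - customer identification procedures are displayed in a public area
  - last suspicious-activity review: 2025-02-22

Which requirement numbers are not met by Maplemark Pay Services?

1. suspicious-activity review 57 days ago vs limit 60 → met
2. surety bond $65,000 < $75,000 → not met
3. condition 'offers currency exchange' holds; customer identification procedures present → met
4. agent list present → met
5. days since last SAR review 21 ≤ 25 → met
6. agent due-diligence review 525 days ago vs limit 365 → not met
7. condition 'issues stored value' holds; regulatory findings open 6 > 3 → not met
Not met: 2, 6, 7

2, 6, 7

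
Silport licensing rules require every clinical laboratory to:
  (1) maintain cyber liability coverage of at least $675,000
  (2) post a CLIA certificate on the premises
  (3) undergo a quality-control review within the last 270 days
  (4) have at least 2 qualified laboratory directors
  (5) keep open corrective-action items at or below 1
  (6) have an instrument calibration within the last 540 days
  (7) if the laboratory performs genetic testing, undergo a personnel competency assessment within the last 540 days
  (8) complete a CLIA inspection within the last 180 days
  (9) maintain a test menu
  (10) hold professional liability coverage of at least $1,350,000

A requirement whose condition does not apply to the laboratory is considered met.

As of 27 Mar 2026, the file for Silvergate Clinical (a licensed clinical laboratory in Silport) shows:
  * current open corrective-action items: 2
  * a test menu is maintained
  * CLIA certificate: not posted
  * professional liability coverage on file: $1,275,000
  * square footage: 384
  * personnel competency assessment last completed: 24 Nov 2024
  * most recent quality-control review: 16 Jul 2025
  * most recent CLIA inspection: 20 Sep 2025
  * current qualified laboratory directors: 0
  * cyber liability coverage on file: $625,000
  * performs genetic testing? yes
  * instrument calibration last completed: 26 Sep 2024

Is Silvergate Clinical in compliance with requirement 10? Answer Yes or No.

No

10. professional liability coverage $1,275,000 < $1,350,000 → not met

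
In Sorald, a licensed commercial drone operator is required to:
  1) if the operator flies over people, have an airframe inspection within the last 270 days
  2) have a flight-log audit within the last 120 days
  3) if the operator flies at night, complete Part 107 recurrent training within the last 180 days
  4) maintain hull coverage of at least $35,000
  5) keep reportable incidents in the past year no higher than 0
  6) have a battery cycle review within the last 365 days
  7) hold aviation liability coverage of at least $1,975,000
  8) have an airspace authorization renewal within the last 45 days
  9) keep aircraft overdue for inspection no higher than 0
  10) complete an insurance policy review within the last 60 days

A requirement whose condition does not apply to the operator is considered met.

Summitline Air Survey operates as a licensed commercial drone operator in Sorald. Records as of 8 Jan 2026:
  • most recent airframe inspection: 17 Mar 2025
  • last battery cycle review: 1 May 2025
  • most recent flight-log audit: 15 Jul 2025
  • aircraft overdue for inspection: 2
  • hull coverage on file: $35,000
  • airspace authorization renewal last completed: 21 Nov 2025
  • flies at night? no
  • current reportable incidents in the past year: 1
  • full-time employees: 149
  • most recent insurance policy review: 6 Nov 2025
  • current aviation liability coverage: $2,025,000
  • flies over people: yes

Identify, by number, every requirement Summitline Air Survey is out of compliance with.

1, 2, 5, 8, 9, 10

1. condition 'flies over people' holds; airframe inspection 297 days ago vs limit 270 → not met
2. flight-log audit 177 days ago vs limit 120 → not met
3. condition 'flies at night' does not hold → requirement n/a → met
4. hull coverage $35,000 ≥ $35,000 → met
5. reportable incidents in the past year 1 > 0 → not met
6. battery cycle review 252 days ago vs limit 365 → met
7. aviation liability coverage $2,025,000 ≥ $1,975,000 → met
8. airspace authorization renewal 48 days ago vs limit 45 → not met
9. aircraft overdue for inspection 2 > 0 → not met
10. insurance policy review 63 days ago vs limit 60 → not met
Not met: 1, 2, 5, 8, 9, 10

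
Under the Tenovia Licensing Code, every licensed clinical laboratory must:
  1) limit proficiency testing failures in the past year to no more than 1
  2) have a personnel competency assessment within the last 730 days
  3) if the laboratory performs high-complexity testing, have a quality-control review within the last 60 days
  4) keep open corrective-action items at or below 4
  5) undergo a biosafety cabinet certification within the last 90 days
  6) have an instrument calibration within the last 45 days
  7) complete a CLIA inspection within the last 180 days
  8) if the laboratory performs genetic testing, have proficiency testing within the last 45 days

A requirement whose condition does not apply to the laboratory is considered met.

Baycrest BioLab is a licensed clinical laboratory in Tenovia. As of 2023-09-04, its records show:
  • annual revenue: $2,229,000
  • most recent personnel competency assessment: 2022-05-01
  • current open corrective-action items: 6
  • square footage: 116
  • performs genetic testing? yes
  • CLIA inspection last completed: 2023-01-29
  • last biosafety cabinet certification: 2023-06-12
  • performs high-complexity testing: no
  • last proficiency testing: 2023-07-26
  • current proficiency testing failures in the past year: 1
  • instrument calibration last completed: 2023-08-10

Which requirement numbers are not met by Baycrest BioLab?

4, 7

1. proficiency testing failures in the past year 1 ≤ 1 → met
2. personnel competency assessment 491 days ago vs limit 730 → met
3. condition 'performs high-complexity testing' does not hold → requirement n/a → met
4. open corrective-action items 6 > 4 → not met
5. biosafety cabinet certification 84 days ago vs limit 90 → met
6. instrument calibration 25 days ago vs limit 45 → met
7. CLIA inspection 218 days ago vs limit 180 → not met
8. condition 'performs genetic testing' holds; proficiency testing 40 days ago vs limit 45 → met
Not met: 4, 7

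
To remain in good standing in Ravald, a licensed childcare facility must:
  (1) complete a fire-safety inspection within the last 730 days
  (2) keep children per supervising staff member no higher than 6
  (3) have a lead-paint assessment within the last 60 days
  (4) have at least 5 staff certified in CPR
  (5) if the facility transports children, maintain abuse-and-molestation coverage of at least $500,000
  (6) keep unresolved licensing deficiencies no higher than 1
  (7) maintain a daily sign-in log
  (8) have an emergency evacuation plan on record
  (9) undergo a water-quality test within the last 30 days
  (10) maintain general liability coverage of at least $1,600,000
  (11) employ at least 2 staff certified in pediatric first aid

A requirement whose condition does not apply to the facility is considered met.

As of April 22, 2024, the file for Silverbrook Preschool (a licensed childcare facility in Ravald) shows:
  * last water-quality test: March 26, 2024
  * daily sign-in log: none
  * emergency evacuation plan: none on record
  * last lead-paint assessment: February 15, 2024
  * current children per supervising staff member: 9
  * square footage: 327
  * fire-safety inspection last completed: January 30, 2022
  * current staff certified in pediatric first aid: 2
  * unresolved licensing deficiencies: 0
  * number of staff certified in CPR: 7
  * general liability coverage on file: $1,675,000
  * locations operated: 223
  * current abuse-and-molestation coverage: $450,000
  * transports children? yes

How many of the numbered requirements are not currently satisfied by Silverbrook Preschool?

6

1. fire-safety inspection 813 days ago vs limit 730 → not met
2. children per supervising staff member 9 > 6 → not met
3. lead-paint assessment 67 days ago vs limit 60 → not met
4. staff certified in CPR 7 ≥ 5 → met
5. condition 'transports children' holds; abuse-and-molestation coverage $450,000 < $500,000 → not met
6. unresolved licensing deficiencies 0 ≤ 1 → met
7. daily sign-in log absent → not met
8. emergency evacuation plan absent → not met
9. water-quality test 27 days ago vs limit 30 → met
10. general liability coverage $1,675,000 ≥ $1,600,000 → met
11. staff certified in pediatric first aid 2 ≥ 2 → met
Not met: 6 of 11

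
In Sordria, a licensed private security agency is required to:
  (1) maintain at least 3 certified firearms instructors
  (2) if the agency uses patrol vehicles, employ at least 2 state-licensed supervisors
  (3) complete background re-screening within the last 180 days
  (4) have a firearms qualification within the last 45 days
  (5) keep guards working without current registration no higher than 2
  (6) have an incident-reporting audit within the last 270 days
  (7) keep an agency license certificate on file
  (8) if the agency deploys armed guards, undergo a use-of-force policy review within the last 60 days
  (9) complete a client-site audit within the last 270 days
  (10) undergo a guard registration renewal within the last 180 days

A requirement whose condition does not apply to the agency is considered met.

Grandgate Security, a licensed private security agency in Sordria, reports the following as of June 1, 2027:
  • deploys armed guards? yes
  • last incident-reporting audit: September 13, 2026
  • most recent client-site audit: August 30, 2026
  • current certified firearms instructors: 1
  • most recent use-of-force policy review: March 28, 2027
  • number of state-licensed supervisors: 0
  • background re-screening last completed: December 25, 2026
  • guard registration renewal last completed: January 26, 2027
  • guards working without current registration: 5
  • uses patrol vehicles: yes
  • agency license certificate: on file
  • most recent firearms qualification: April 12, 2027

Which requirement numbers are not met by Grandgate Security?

1. certified firearms instructors 1 < 3 → not met
2. condition 'uses patrol vehicles' holds; state-licensed supervisors 0 < 2 → not met
3. background re-screening 158 days ago vs limit 180 → met
4. firearms qualification 50 days ago vs limit 45 → not met
5. guards working without current registration 5 > 2 → not met
6. incident-reporting audit 261 days ago vs limit 270 → met
7. agency license certificate present → met
8. condition 'deploys armed guards' holds; use-of-force policy review 65 days ago vs limit 60 → not met
9. client-site audit 275 days ago vs limit 270 → not met
10. guard registration renewal 126 days ago vs limit 180 → met
Not met: 1, 2, 4, 5, 8, 9

1, 2, 4, 5, 8, 9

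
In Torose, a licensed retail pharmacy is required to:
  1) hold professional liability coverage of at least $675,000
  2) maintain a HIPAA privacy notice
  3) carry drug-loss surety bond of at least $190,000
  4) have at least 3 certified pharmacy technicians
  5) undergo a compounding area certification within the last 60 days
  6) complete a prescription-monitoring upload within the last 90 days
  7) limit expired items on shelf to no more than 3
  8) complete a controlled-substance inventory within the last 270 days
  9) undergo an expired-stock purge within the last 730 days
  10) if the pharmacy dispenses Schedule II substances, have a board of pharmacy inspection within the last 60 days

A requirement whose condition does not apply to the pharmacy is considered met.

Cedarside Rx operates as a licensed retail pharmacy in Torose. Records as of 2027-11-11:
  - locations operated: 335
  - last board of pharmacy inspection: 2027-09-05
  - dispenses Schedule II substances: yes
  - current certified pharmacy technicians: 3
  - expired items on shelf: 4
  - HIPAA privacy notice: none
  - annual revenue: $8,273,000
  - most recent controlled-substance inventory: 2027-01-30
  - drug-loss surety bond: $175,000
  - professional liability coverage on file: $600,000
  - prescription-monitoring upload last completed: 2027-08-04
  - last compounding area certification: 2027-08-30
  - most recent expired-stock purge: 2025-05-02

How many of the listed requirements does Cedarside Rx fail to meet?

1. professional liability coverage $600,000 < $675,000 → not met
2. HIPAA privacy notice absent → not met
3. drug-loss surety bond $175,000 < $190,000 → not met
4. certified pharmacy technicians 3 ≥ 3 → met
5. compounding area certification 73 days ago vs limit 60 → not met
6. prescription-monitoring upload 99 days ago vs limit 90 → not met
7. expired items on shelf 4 > 3 → not met
8. controlled-substance inventory 285 days ago vs limit 270 → not met
9. expired-stock purge 923 days ago vs limit 730 → not met
10. condition 'dispenses Schedule II substances' holds; board of pharmacy inspection 67 days ago vs limit 60 → not met
Not met: 9 of 10

9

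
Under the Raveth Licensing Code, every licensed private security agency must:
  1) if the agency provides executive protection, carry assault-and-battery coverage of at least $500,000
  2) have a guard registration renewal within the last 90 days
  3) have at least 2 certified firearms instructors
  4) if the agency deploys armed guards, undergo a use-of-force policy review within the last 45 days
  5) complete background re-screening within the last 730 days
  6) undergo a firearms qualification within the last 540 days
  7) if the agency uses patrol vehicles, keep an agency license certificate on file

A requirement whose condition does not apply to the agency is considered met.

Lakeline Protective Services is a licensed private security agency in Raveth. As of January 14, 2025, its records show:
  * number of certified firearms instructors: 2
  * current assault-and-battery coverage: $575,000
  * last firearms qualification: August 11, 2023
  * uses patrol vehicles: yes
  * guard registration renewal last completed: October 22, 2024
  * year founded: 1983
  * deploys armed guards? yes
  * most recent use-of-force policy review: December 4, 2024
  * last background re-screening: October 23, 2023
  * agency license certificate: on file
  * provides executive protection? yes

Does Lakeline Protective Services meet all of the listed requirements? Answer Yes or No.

Yes

1. condition 'provides executive protection' holds; assault-and-battery coverage $575,000 ≥ $500,000 → met
2. guard registration renewal 84 days ago vs limit 90 → met
3. certified firearms instructors 2 ≥ 2 → met
4. condition 'deploys armed guards' holds; use-of-force policy review 41 days ago vs limit 45 → met
5. background re-screening 449 days ago vs limit 730 → met
6. firearms qualification 522 days ago vs limit 540 → met
7. condition 'uses patrol vehicles' holds; agency license certificate present → met
All met.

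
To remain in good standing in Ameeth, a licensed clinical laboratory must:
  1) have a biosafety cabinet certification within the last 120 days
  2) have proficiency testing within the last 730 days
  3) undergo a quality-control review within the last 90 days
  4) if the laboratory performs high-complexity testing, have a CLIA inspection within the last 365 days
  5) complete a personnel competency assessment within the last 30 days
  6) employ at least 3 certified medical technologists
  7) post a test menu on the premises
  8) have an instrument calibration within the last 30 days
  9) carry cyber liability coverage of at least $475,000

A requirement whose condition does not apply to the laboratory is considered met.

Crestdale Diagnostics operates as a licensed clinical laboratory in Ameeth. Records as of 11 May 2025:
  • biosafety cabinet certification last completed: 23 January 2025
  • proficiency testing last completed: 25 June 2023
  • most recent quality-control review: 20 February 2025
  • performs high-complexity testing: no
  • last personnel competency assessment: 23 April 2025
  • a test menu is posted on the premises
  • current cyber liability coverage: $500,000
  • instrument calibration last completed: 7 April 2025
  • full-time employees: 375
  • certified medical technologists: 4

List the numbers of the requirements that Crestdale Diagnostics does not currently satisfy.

8

1. biosafety cabinet certification 108 days ago vs limit 120 → met
2. proficiency testing 686 days ago vs limit 730 → met
3. quality-control review 80 days ago vs limit 90 → met
4. condition 'performs high-complexity testing' does not hold → requirement n/a → met
5. personnel competency assessment 18 days ago vs limit 30 → met
6. certified medical technologists 4 ≥ 3 → met
7. test menu present → met
8. instrument calibration 34 days ago vs limit 30 → not met
9. cyber liability coverage $500,000 ≥ $475,000 → met
Not met: 8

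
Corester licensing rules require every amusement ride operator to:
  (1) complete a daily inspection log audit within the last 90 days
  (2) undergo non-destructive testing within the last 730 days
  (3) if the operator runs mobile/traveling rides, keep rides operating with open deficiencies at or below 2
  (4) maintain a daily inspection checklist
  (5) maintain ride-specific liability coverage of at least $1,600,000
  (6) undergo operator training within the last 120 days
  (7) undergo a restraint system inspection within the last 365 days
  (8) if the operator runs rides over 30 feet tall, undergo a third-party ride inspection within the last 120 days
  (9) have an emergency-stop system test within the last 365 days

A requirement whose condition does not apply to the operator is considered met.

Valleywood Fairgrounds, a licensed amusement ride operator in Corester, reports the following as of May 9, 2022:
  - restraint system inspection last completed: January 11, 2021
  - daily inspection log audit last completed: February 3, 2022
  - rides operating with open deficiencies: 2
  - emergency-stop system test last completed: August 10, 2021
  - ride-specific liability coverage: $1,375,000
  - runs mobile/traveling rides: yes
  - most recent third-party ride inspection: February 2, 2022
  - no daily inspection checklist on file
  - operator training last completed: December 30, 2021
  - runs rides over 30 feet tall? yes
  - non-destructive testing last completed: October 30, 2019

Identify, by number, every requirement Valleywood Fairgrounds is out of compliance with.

1, 2, 4, 5, 6, 7

1. daily inspection log audit 95 days ago vs limit 90 → not met
2. non-destructive testing 922 days ago vs limit 730 → not met
3. condition 'runs mobile/traveling rides' holds; rides operating with open deficiencies 2 ≤ 2 → met
4. daily inspection checklist absent → not met
5. ride-specific liability coverage $1,375,000 < $1,600,000 → not met
6. operator training 130 days ago vs limit 120 → not met
7. restraint system inspection 483 days ago vs limit 365 → not met
8. condition 'runs rides over 30 feet tall' holds; third-party ride inspection 96 days ago vs limit 120 → met
9. emergency-stop system test 272 days ago vs limit 365 → met
Not met: 1, 2, 4, 5, 6, 7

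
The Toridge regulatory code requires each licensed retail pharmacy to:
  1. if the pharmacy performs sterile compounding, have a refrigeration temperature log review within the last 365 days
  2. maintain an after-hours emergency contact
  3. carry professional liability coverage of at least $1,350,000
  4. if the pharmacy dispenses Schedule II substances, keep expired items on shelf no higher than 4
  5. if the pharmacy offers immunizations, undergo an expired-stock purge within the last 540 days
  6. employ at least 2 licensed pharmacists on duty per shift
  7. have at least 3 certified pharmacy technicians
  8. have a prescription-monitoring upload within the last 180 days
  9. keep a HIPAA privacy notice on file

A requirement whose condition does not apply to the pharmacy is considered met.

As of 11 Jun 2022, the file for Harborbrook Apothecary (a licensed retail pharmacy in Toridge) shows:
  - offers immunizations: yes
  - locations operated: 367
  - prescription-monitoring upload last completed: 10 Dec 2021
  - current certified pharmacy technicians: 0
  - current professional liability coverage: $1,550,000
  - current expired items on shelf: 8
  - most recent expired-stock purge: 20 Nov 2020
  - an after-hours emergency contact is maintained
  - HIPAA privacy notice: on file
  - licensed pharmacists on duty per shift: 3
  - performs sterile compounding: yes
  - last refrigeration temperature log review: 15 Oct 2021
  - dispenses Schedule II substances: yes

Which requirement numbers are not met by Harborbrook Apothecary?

1. condition 'performs sterile compounding' holds; refrigeration temperature log review 239 days ago vs limit 365 → met
2. after-hours emergency contact present → met
3. professional liability coverage $1,550,000 ≥ $1,350,000 → met
4. condition 'dispenses Schedule II substances' holds; expired items on shelf 8 > 4 → not met
5. condition 'offers immunizations' holds; expired-stock purge 568 days ago vs limit 540 → not met
6. licensed pharmacists on duty per shift 3 ≥ 2 → met
7. certified pharmacy technicians 0 < 3 → not met
8. prescription-monitoring upload 183 days ago vs limit 180 → not met
9. HIPAA privacy notice present → met
Not met: 4, 5, 7, 8

4, 5, 7, 8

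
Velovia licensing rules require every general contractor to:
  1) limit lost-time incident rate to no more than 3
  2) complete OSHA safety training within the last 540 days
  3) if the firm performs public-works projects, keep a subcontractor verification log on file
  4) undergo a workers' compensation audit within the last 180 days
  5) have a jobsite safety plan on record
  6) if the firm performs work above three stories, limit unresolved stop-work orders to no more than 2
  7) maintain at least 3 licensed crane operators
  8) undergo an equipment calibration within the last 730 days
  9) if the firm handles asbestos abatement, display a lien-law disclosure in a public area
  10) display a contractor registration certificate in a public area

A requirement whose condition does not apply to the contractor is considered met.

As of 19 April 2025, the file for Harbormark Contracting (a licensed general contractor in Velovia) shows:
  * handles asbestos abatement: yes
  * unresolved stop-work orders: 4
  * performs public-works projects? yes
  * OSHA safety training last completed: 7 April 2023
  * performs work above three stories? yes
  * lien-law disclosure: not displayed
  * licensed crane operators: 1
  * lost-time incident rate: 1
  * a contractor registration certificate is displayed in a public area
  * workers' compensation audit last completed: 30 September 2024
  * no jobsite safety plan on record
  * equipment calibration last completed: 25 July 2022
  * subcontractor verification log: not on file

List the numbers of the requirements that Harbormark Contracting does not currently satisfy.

2, 3, 4, 5, 6, 7, 8, 9

1. lost-time incident rate 1 ≤ 3 → met
2. OSHA safety training 743 days ago vs limit 540 → not met
3. condition 'performs public-works projects' holds; subcontractor verification log absent → not met
4. workers' compensation audit 201 days ago vs limit 180 → not met
5. jobsite safety plan absent → not met
6. condition 'performs work above three stories' holds; unresolved stop-work orders 4 > 2 → not met
7. licensed crane operators 1 < 3 → not met
8. equipment calibration 999 days ago vs limit 730 → not met
9. condition 'handles asbestos abatement' holds; lien-law disclosure absent → not met
10. contractor registration certificate present → met
Not met: 2, 3, 4, 5, 6, 7, 8, 9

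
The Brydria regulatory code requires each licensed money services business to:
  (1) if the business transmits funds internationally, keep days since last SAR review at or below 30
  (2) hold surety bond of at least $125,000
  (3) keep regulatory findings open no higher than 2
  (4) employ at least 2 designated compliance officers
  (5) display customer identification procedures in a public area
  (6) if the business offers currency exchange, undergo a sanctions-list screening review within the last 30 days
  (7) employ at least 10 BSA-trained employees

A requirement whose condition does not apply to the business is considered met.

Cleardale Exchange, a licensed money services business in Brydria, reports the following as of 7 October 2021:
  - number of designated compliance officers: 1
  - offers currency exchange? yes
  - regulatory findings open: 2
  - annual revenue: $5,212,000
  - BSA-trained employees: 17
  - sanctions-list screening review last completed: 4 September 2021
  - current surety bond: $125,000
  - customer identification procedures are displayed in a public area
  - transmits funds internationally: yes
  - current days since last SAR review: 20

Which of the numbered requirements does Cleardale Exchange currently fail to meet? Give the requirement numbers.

4, 6

1. condition 'transmits funds internationally' holds; days since last SAR review 20 ≤ 30 → met
2. surety bond $125,000 ≥ $125,000 → met
3. regulatory findings open 2 ≤ 2 → met
4. designated compliance officers 1 < 2 → not met
5. customer identification procedures present → met
6. condition 'offers currency exchange' holds; sanctions-list screening review 33 days ago vs limit 30 → not met
7. BSA-trained employees 17 ≥ 10 → met
Not met: 4, 6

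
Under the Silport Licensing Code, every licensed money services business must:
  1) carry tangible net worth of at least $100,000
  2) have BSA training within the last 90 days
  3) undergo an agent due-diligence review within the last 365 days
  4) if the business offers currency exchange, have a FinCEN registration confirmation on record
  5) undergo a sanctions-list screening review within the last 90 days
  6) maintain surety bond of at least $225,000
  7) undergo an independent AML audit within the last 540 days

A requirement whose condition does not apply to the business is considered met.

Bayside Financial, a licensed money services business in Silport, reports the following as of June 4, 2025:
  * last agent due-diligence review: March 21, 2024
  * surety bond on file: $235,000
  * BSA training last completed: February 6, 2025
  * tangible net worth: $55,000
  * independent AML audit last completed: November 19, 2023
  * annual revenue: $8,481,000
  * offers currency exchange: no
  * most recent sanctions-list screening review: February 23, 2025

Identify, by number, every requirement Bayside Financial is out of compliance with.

1. tangible net worth $55,000 < $100,000 → not met
2. BSA training 118 days ago vs limit 90 → not met
3. agent due-diligence review 440 days ago vs limit 365 → not met
4. condition 'offers currency exchange' does not hold → requirement n/a → met
5. sanctions-list screening review 101 days ago vs limit 90 → not met
6. surety bond $235,000 ≥ $225,000 → met
7. independent AML audit 563 days ago vs limit 540 → not met
Not met: 1, 2, 3, 5, 7

1, 2, 3, 5, 7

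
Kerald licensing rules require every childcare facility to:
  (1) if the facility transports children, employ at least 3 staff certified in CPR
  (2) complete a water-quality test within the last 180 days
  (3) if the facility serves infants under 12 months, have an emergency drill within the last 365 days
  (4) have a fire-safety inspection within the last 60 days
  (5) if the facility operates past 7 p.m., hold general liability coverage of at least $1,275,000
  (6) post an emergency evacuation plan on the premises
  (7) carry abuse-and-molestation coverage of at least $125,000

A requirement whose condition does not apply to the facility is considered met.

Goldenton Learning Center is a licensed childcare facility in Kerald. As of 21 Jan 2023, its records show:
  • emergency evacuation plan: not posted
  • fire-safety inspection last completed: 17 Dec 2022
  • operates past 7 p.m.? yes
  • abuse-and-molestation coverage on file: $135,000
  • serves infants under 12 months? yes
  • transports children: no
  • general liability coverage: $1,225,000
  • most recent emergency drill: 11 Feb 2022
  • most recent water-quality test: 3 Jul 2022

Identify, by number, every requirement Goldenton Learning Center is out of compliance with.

2, 5, 6

1. condition 'transports children' does not hold → requirement n/a → met
2. water-quality test 202 days ago vs limit 180 → not met
3. condition 'serves infants under 12 months' holds; emergency drill 344 days ago vs limit 365 → met
4. fire-safety inspection 35 days ago vs limit 60 → met
5. condition 'operates past 7 p.m.' holds; general liability coverage $1,225,000 < $1,275,000 → not met
6. emergency evacuation plan absent → not met
7. abuse-and-molestation coverage $135,000 ≥ $125,000 → met
Not met: 2, 5, 6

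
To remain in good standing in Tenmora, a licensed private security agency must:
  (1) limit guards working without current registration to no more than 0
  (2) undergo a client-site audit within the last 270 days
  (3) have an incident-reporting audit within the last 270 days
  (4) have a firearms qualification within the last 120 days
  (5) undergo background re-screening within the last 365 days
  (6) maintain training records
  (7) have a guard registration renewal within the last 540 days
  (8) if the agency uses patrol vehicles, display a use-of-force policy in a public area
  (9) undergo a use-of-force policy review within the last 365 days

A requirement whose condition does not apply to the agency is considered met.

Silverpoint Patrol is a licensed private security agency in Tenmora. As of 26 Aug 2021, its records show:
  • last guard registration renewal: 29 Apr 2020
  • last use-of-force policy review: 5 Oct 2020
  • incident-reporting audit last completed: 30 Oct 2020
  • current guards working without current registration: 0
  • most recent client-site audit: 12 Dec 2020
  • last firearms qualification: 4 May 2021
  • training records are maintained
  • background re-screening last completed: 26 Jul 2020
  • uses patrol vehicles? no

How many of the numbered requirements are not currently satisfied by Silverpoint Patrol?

1. guards working without current registration 0 ≤ 0 → met
2. client-site audit 257 days ago vs limit 270 → met
3. incident-reporting audit 300 days ago vs limit 270 → not met
4. firearms qualification 114 days ago vs limit 120 → met
5. background re-screening 396 days ago vs limit 365 → not met
6. training records present → met
7. guard registration renewal 484 days ago vs limit 540 → met
8. condition 'uses patrol vehicles' does not hold → requirement n/a → met
9. use-of-force policy review 325 days ago vs limit 365 → met
Not met: 2 of 9

2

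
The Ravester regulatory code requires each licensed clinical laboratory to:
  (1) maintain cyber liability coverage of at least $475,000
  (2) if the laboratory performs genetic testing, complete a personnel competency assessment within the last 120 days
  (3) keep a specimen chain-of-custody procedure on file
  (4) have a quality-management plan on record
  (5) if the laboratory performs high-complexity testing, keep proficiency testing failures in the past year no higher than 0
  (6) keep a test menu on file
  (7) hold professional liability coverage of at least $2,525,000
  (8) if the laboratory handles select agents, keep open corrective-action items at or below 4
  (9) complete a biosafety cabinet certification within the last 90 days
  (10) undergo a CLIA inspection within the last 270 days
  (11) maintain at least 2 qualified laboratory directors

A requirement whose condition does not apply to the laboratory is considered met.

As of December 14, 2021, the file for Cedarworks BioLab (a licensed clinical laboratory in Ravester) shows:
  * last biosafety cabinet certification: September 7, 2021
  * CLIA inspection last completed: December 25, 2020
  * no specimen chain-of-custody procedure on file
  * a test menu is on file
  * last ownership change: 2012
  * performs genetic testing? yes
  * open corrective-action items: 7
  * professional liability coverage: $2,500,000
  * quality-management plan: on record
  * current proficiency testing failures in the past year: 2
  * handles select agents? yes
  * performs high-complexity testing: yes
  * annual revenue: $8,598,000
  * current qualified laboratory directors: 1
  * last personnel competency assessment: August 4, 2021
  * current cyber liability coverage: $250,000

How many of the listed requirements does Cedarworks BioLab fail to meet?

9

1. cyber liability coverage $250,000 < $475,000 → not met
2. condition 'performs genetic testing' holds; personnel competency assessment 132 days ago vs limit 120 → not met
3. specimen chain-of-custody procedure absent → not met
4. quality-management plan present → met
5. condition 'performs high-complexity testing' holds; proficiency testing failures in the past year 2 > 0 → not met
6. test menu present → met
7. professional liability coverage $2,500,000 < $2,525,000 → not met
8. condition 'handles select agents' holds; open corrective-action items 7 > 4 → not met
9. biosafety cabinet certification 98 days ago vs limit 90 → not met
10. CLIA inspection 354 days ago vs limit 270 → not met
11. qualified laboratory directors 1 < 2 → not met
Not met: 9 of 11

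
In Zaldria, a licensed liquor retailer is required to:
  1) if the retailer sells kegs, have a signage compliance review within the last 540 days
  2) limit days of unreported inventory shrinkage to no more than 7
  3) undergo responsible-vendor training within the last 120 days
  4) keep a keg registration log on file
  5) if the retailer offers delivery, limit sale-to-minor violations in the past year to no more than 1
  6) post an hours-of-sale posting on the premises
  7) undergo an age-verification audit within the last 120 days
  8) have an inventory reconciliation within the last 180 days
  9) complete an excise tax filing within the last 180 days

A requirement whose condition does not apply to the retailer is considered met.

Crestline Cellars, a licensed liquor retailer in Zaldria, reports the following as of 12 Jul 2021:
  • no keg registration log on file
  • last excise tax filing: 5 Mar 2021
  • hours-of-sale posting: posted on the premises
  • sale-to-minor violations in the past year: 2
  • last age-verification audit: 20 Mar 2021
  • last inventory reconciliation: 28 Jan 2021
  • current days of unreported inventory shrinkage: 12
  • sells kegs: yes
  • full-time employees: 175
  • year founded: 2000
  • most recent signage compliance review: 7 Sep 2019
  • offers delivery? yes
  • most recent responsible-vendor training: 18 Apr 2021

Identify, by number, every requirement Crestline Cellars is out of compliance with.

1, 2, 4, 5

1. condition 'sells kegs' holds; signage compliance review 674 days ago vs limit 540 → not met
2. days of unreported inventory shrinkage 12 > 7 → not met
3. responsible-vendor training 85 days ago vs limit 120 → met
4. keg registration log absent → not met
5. condition 'offers delivery' holds; sale-to-minor violations in the past year 2 > 1 → not met
6. hours-of-sale posting present → met
7. age-verification audit 114 days ago vs limit 120 → met
8. inventory reconciliation 165 days ago vs limit 180 → met
9. excise tax filing 129 days ago vs limit 180 → met
Not met: 1, 2, 4, 5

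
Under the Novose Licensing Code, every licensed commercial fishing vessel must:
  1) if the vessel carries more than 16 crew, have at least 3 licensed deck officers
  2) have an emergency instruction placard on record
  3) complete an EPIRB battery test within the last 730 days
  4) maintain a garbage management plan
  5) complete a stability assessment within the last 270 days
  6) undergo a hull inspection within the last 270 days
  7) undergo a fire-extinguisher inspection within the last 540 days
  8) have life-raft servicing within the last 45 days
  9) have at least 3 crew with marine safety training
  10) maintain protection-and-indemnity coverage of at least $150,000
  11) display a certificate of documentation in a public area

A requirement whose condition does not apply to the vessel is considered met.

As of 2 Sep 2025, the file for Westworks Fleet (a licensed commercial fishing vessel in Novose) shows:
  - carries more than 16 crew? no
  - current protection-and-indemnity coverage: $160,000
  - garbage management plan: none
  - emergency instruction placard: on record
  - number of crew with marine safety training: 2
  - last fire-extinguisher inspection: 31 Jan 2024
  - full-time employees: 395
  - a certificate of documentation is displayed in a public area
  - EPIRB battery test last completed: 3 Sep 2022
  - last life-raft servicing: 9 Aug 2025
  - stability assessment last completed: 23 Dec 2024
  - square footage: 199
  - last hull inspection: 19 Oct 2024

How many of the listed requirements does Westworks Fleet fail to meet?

1. condition 'carries more than 16 crew' does not hold → requirement n/a → met
2. emergency instruction placard present → met
3. EPIRB battery test 1095 days ago vs limit 730 → not met
4. garbage management plan absent → not met
5. stability assessment 253 days ago vs limit 270 → met
6. hull inspection 318 days ago vs limit 270 → not met
7. fire-extinguisher inspection 580 days ago vs limit 540 → not met
8. life-raft servicing 24 days ago vs limit 45 → met
9. crew with marine safety training 2 < 3 → not met
10. protection-and-indemnity coverage $160,000 ≥ $150,000 → met
11. certificate of documentation present → met
Not met: 5 of 11

5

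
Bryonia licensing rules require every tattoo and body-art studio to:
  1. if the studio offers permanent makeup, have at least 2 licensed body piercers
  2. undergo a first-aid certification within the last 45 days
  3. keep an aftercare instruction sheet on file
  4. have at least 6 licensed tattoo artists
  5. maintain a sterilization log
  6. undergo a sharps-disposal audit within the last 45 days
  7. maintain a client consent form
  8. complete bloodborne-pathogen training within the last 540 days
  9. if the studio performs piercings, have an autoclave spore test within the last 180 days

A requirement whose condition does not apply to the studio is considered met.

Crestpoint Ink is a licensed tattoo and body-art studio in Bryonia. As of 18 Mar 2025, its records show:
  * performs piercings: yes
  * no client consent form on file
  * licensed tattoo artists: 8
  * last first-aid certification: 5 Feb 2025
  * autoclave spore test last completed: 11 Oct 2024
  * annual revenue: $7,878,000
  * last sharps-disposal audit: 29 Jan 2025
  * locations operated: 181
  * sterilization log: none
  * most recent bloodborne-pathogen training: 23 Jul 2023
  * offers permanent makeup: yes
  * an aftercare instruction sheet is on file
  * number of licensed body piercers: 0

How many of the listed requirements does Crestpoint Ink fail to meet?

5

1. condition 'offers permanent makeup' holds; licensed body piercers 0 < 2 → not met
2. first-aid certification 41 days ago vs limit 45 → met
3. aftercare instruction sheet present → met
4. licensed tattoo artists 8 ≥ 6 → met
5. sterilization log absent → not met
6. sharps-disposal audit 48 days ago vs limit 45 → not met
7. client consent form absent → not met
8. bloodborne-pathogen training 604 days ago vs limit 540 → not met
9. condition 'performs piercings' holds; autoclave spore test 158 days ago vs limit 180 → met
Not met: 5 of 9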